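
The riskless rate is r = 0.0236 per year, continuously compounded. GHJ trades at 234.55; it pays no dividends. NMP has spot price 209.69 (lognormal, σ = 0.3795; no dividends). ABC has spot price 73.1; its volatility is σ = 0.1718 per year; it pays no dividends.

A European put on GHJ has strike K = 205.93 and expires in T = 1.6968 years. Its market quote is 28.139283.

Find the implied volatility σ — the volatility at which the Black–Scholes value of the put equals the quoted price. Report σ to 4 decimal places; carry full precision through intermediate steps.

sigma = 0.3977

At σ = 0.3977 the Black–Scholes value reproduces the quote:
σ√T = 0.3977·√1.6968 = 0.518049
d₁ = (ln(S/K) + (r+σ²/2)T) / (σ√T) = (ln(234.55/205.93) + (0.0236+0.3977²/2)·1.6968) / 0.518049 = (0.130132 + 0.174232) / 0.518049 = 0.587520
d₂ = d₁ − σ√T = 0.587520 − 0.518049 = 0.069471
e^{−rT} = 0.960747
N(−d₁) = 0.278427,  N(−d₂) = 0.472307
V = K·e^{−rT}·N(−d₂) − S·N(−d₁) = 93.444369 − 65.305086 = 28.139283 (equal to the quote); since ∂V/∂σ > 0 for all σ, the implied volatility is unique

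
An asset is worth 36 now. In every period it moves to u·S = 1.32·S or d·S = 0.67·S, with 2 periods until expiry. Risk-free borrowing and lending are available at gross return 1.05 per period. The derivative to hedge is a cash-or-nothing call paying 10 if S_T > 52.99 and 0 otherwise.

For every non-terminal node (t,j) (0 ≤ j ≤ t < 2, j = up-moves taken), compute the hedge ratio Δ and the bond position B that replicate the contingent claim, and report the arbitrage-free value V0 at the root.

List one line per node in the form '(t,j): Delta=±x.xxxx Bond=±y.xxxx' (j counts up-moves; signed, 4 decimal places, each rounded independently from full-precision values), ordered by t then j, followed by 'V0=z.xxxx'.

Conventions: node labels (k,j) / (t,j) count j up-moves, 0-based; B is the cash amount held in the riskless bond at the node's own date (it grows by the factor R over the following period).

(0,0): Delta=0.2379 Bond=-5.4658
(1,0): Delta=0.0000 Bond=0.0000
(1,1): Delta=0.3238 Bond=-9.8168
V0=3.1000

No-arbitrage ⇒ martingale measure with p* = (R−d)/(u−d) = 0.5846.
Terminal payoffs: V(2,0)=0.0000, V(2,1)=0.0000, V(2,2)=10.0000
Node (1,0) S=24.1200: V=(p*·0.0000+(1−p*)·0.0000)/1.05=0.0000; Δ=(0.0000−0.0000)/(31.8384−16.1604)=0.0000; B=V−Δ·S=0.0000
Node (1,1) S=47.5200: V=(p*·10.0000+(1−p*)·0.0000)/1.05=5.5678; Δ=(10.0000−0.0000)/(62.7264−31.8384)=0.3238; B=V−Δ·S=-9.8168
Node (0,0) S=36.0000: V=(p*·5.5678+(1−p*)·0.0000)/1.05=3.1000; Δ=(5.5678−0.0000)/(47.5200−24.1200)=0.2379; B=V−Δ·S=-5.4658
Check: Δ(0,0)·S0 + B(0,0) = 3.1000 = V0.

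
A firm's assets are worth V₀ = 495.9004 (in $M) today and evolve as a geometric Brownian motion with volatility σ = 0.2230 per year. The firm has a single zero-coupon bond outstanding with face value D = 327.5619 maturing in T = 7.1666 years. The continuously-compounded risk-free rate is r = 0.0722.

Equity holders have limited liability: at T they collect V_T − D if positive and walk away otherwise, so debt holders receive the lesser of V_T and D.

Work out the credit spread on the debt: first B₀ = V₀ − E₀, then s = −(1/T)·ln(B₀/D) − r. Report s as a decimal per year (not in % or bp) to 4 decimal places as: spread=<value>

spread=0.0033

Equity is a call on the firm's assets struck at D = 327.5619:
d₁ = [ln(V₀/D) + (r + σ²/2)T] / (σ√T)
   = [ln(495.9004/327.5619) + (0.0722 + 0.5·0.2230²)·7.1666] / (0.2230·√7.1666)
   = [0.414698 + 0.695622] / 0.596982 = 1.859889
d₂ = d₁ − σ√T = 1.859889 − 0.596982 = 1.262906
N(d₁) = 0.968549,  N(d₂) = 0.896689,  e^(−rT) = 0.596051
E₀ = V₀·N(d₁) − D·e^(−rT)·N(d₂)
   = 495.9004·0.968549 − 327.5619·0.596051·0.896689 = 305.231217
B₀ = V₀ − E₀ = 495.9004 − 305.231217 = 190.669183
spread = −(1/T)·ln(B₀/D) − r = −(1/7.1666)·ln(190.669183/327.5619) − 0.0722 = 0.00330821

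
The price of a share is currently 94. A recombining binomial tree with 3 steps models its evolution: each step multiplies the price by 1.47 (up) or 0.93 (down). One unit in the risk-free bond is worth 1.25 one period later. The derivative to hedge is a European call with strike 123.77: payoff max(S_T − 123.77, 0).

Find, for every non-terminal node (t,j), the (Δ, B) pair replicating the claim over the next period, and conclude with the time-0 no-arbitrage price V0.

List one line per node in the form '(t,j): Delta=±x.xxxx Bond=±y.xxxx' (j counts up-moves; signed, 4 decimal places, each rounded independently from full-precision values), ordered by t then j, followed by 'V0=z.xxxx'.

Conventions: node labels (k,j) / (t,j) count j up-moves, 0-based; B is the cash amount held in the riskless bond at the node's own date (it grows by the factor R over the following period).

No-arbitrage ⇒ martingale measure with p* = (R−d)/(u−d) = 0.5926.
At maturity the claim pays: V(3,0)=0.0000, V(3,1)=0.0000, V(3,2)=65.1359, V(3,3)=174.8232
  t=2,j=0: stock 81.3006 → up 119.5119 (V=0.0000), down 75.6096 (V=0.0000). Price 0.0000; hedge Δ=0.0000, bond B=0.0000.
  t=2,j=1: stock 128.5074 → up 188.9059 (V=65.1359), down 119.5119 (V=0.0000). Price 30.8792; hedge Δ=0.9386, bond B=-89.7428.
  t=2,j=2: stock 203.1246 → up 298.5932 (V=174.8232), down 188.9059 (V=65.1359). Price 104.1086; hedge Δ=1.0000, bond B=-99.0160.
  t=1,j=0: stock 87.4200 → up 128.5074 (V=30.8792), down 81.3006 (V=0.0000). Price 14.6390; hedge Δ=0.6541, bond B=-42.5447.
  t=1,j=1: stock 138.1800 → up 203.1246 (V=104.1086), down 128.5074 (V=30.8792). Price 59.4195; hedge Δ=0.9814, bond B=-76.1904.
  t=0,j=0: stock 94.0000 → up 138.1800 (V=59.4195), down 87.4200 (V=14.6390). Price 32.9405; hedge Δ=0.8822, bond B=-49.9863.
As a check, the time-0 holding Δ(0,0)·S0 + B(0,0) comes to 32.9405 — exactly V0.

(0,0): Delta=0.8822 Bond=-49.9863
(1,0): Delta=0.6541 Bond=-42.5447
(1,1): Delta=0.9814 Bond=-76.1904
(2,0): Delta=0.0000 Bond=0.0000
(2,1): Delta=0.9386 Bond=-89.7428
(2,2): Delta=1.0000 Bond=-99.0160
V0=32.9405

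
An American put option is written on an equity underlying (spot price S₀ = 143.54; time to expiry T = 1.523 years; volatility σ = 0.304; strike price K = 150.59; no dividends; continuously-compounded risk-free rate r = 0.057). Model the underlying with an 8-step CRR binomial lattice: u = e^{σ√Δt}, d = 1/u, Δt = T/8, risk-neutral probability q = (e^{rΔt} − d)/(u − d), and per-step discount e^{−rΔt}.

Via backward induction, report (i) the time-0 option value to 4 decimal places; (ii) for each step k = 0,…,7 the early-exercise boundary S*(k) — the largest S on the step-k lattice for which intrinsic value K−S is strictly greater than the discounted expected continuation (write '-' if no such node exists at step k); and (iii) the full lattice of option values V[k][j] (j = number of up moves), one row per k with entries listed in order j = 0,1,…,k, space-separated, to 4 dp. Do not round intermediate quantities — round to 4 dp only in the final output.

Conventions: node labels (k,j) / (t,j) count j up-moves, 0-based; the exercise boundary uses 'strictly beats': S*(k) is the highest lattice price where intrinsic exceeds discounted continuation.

params: Δt=0.19037 u=1.14184 d=0.87578 q=0.50790 e^(-rΔt)=0.98921
t_8 payoffs: 100.9159 85.8249 66.1494 40.4964 7.0500 0.0000 0.0000 0.0000 0.0000
t_7: node(7,0) S=56.7199 payoff=93.8701 vs cont=92.2448 → 93.8701 [stop]  node(7,1) S=73.9514 payoff=76.6386 vs cont=75.0134 → 76.6386 [stop]  node(7,2) S=96.4177 payoff=54.1723 vs cont=52.5470 → 54.1723 [stop]  node(7,3) S=125.7094 payoff=24.8806 vs cont=23.2554 → 24.8806 [stop]  node(7,4) S=163.8998 payoff=0.0000 vs cont=3.4319 → 3.4319 [wait]  node(7,5) S=213.6924 payoff=0.0000 vs cont=0.0000 → 0.0000 [wait]  node(7,6) S=278.6119 payoff=0.0000 vs cont=0.0000 → 0.0000 [wait]  node(7,7) S=363.2540 payoff=0.0000 vs cont=0.0000 → 0.0000 [wait]  ⇒ S*(7)=125.7094
t_6: node(6,0) S=64.7651 payoff=85.8249 vs cont=84.1997 → 85.8249 [stop]  node(6,1) S=84.4406 payoff=66.1494 vs cont=64.5241 → 66.1494 [stop]  node(6,2) S=110.0936 payoff=40.4964 vs cont=38.8711 → 40.4964 [stop]  node(6,3) S=143.5400 payoff=7.0500 vs cont=13.8360 → 13.8360 [wait]  node(6,4) S=187.1473 payoff=0.0000 vs cont=1.6706 → 1.6706 [wait]  node(6,5) S=244.0025 payoff=0.0000 vs cont=0.0000 → 0.0000 [wait]  node(6,6) S=318.1303 payoff=0.0000 vs cont=0.0000 → 0.0000 [wait]  ⇒ S*(6)=110.0936
t_5: node(5,0) S=73.9514 payoff=76.6386 vs cont=75.0134 → 76.6386 [stop]  node(5,1) S=96.4177 payoff=54.1723 vs cont=52.5470 → 54.1723 [stop]  node(5,2) S=125.7094 payoff=24.8806 vs cont=26.6647 → 26.6647 [wait]  node(5,3) S=163.8998 payoff=0.0000 vs cont=7.5746 → 7.5746 [wait]  node(5,4) S=213.6924 payoff=0.0000 vs cont=0.8132 → 0.8132 [wait]  node(5,5) S=278.6119 payoff=0.0000 vs cont=0.0000 → 0.0000 [wait]  ⇒ S*(5)=96.4177
t_4: node(4,0) S=84.4406 payoff=66.1494 vs cont=64.5241 → 66.1494 [stop]  node(4,1) S=110.0936 payoff=40.4964 vs cont=39.7674 → 40.4964 [stop]  node(4,2) S=143.5400 payoff=7.0500 vs cont=16.7858 → 16.7858 [wait]  node(4,3) S=187.1473 payoff=0.0000 vs cont=4.0958 → 4.0958 [wait]  node(4,4) S=244.0025 payoff=0.0000 vs cont=0.3959 → 0.3959 [wait]  ⇒ S*(4)=110.0936
t_3: node(3,0) S=96.4177 payoff=54.1723 vs cont=52.5470 → 54.1723 [stop]  node(3,1) S=125.7094 payoff=24.8806 vs cont=28.1468 → 28.1468 [wait]  node(3,2) S=163.8998 payoff=0.0000 vs cont=10.2290 → 10.2290 [wait]  node(3,3) S=213.6924 payoff=0.0000 vs cont=2.1927 → 2.1927 [wait]  ⇒ S*(3)=96.4177
t_2: node(2,0) S=110.0936 payoff=40.4964 vs cont=40.5120 → 40.5120 [wait]  node(2,1) S=143.5400 payoff=7.0500 vs cont=18.8409 → 18.8409 [wait]  node(2,2) S=187.1473 payoff=0.0000 vs cont=6.0811 → 6.0811 [wait]  ⇒ S*(2)=-
t_1: node(1,0) S=125.7094 payoff=24.8806 vs cont=29.1869 → 29.1869 [wait]  node(1,1) S=163.8998 payoff=0.0000 vs cont=12.2268 → 12.2268 [wait]  ⇒ S*(1)=-
t_0: node(0,0) S=143.5400 payoff=7.0500 vs cont=20.3509 → 20.3509 [wait]  ⇒ S*(0)=-

price = 20.3509
boundary = - - - 96.4177 110.0936 96.4177 110.0936 125.7094
tree:
20.3509
29.1869 12.2268
40.5120 18.8409 6.0811
54.1723 28.1468 10.2290 2.1927
66.1494 40.4964 16.7858 4.0958 0.3959
76.6386 54.1723 26.6647 7.5746 0.8132 0.0000
85.8249 66.1494 40.4964 13.8360 1.6706 0.0000 0.0000
93.8701 76.6386 54.1723 24.8806 3.4319 0.0000 0.0000 0.0000
100.9159 85.8249 66.1494 40.4964 7.0500 0.0000 0.0000 0.0000 0.0000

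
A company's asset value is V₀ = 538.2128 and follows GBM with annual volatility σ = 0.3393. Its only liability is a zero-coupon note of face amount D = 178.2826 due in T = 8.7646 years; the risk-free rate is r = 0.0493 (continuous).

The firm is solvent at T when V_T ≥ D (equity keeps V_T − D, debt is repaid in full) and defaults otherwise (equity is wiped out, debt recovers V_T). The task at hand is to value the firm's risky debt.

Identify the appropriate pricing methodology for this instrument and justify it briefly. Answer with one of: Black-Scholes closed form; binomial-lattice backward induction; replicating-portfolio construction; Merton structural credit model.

framework: Merton structural credit model

Key observation: assets follow a GBM and default happens iff V_T < 178.2826; valuing claims on that split (equity as a call, risky debt as the residual) is the structural model's definition.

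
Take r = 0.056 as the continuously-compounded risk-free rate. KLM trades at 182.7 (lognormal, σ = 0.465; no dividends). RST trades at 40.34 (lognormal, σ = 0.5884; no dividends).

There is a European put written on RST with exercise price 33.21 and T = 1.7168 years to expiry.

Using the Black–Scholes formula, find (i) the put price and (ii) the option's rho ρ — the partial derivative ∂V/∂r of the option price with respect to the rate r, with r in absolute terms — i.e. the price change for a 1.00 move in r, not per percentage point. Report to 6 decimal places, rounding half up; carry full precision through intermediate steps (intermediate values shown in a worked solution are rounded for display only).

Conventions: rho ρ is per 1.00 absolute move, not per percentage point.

price = 6.193733
ρ = -26.070083

σ√T = 0.5884·√1.7168 = 0.770961
d₁ = (ln(S/K) + (r+σ²/2)T) / (σ√T) = (ln(40.34/33.21) + (0.056+0.5884²/2)·1.7168) / 0.770961 = (0.194492 + 0.393331) / 0.770961 = 0.762456
d₂ = d₁ − σ√T = 0.762456 − 0.770961 = -0.008505
e^{−rT} = 0.908336
N(−d₁) = 0.222894,  N(−d₂) = 0.503393
Put price V = K·e^{−rT}·N(−d₂) − S·N(−d₁) = 15.185277 − 8.991544 = 6.193733
ρ = −K·T·e^{−rT}·N(−d₂) = -26.070083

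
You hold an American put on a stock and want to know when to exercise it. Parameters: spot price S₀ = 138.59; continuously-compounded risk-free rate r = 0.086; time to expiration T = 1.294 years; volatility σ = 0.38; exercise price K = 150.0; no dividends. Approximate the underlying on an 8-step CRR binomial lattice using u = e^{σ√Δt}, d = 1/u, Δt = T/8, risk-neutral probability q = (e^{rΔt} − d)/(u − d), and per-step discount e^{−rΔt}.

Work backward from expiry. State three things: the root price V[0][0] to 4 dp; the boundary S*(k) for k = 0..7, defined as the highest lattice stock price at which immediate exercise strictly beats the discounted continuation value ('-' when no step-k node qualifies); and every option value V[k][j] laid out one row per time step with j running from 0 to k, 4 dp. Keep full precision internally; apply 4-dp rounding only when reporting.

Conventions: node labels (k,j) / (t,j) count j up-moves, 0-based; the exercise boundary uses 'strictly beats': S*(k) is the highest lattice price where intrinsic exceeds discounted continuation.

price = 24.2825
boundary = - - 102.0907 87.6221 102.0907 87.6221 102.0907 118.9485
tree:
24.2825
34.6431 14.8991
47.9093 22.7261 7.7151
62.3779 33.6069 12.7949 2.9988
74.7960 47.9093 20.6557 5.5201 0.6349
85.4542 62.3779 32.2049 10.0187 1.3072 0.0000
94.6019 74.7960 47.9093 17.8547 2.6914 0.0000 0.0000
102.4531 85.4542 62.3779 31.0515 5.5416 0.0000 0.0000 0.0000
109.1916 94.6019 74.7960 47.9093 11.4100 0.0000 0.0000 0.0000 0.0000

Δt=0.16175, u=1.16513, d=0.85828, q=0.50752, disc=e^(-rΔt)=0.98619
k=8 terminal: V=max(K-S,0) → 109.1916 94.6019 74.7960 47.9093 11.4100 0.0000 0.0000 0.0000 0.0000
k=7: j=0 S=47.5469 intr=102.4531 cont=100.3810 V=102.4531[EX]; j=1 S=64.5458 intr=85.4542 cont=83.3821 V=85.4542[EX]; j=2 S=87.6221 intr=62.3779 cont=60.3058 V=62.3779[EX]; j=3 S=118.9485 intr=31.0515 cont=28.9793 V=31.0515[EX]; j=4 S=161.4748 intr=0.0000 cont=5.5416 V=5.5416[hold]; j=5 S=219.2049 intr=0.0000 cont=0.0000 V=0.0000[hold]; j=6 S=297.5746 intr=0.0000 cont=0.0000 V=0.0000[hold]; j=7 S=403.9628 intr=0.0000 cont=0.0000 V=0.0000[hold]  S*(7)=118.9485
k=6: j=0 S=55.3981 intr=94.6019 cont=92.5297 V=94.6019[EX]; j=1 S=75.2040 intr=74.7960 cont=72.7239 V=74.7960[EX]; j=2 S=102.0907 intr=47.9093 cont=45.8371 V=47.9093[EX]; j=3 S=138.5900 intr=11.4100 cont=17.8547 V=17.8547[hold]; j=4 S=188.1384 intr=0.0000 cont=2.6914 V=2.6914[hold]; j=5 S=255.4013 intr=0.0000 cont=0.0000 V=0.0000[hold]; j=6 S=346.7118 intr=0.0000 cont=0.0000 V=0.0000[hold]  S*(6)=102.0907
k=5: j=0 S=64.5458 intr=85.4542 cont=83.3821 V=85.4542[EX]; j=1 S=87.6221 intr=62.3779 cont=60.3058 V=62.3779[EX]; j=2 S=118.9485 intr=31.0515 cont=32.2049 V=32.2049[hold]; j=3 S=161.4748 intr=0.0000 cont=10.0187 V=10.0187[hold]; j=4 S=219.2049 intr=0.0000 cont=1.3072 V=1.3072[hold]; j=5 S=297.5746 intr=0.0000 cont=0.0000 V=0.0000[hold]  S*(5)=87.6221
k=4: j=0 S=75.2040 intr=74.7960 cont=72.7239 V=74.7960[EX]; j=1 S=102.0907 intr=47.9093 cont=46.4145 V=47.9093[EX]; j=2 S=138.5900 intr=11.4100 cont=20.6557 V=20.6557[hold]; j=3 S=188.1384 intr=0.0000 cont=5.5201 V=5.5201[hold]; j=4 S=255.4013 intr=0.0000 cont=0.6349 V=0.6349[hold]  S*(4)=102.0907
k=3: j=0 S=87.6221 intr=62.3779 cont=60.3058 V=62.3779[EX]; j=1 S=118.9485 intr=31.0515 cont=33.6069 V=33.6069[hold]; j=2 S=161.4748 intr=0.0000 cont=12.7949 V=12.7949[hold]; j=3 S=219.2049 intr=0.0000 cont=2.9988 V=2.9988[hold]  S*(3)=87.6221
k=2: j=0 S=102.0907 intr=47.9093 cont=47.1161 V=47.9093[EX]; j=1 S=138.5900 intr=11.4100 cont=22.7261 V=22.7261[hold]; j=2 S=188.1384 intr=0.0000 cont=7.7151 V=7.7151[hold]  S*(2)=102.0907
k=1: j=0 S=118.9485 intr=31.0515 cont=34.6431 V=34.6431[hold]; j=1 S=161.4748 intr=0.0000 cont=14.8991 V=14.8991[hold]  S*(1)=-
k=0: j=0 S=138.5900 intr=11.4100 cont=24.2825 V=24.2825[hold]  S*(0)=-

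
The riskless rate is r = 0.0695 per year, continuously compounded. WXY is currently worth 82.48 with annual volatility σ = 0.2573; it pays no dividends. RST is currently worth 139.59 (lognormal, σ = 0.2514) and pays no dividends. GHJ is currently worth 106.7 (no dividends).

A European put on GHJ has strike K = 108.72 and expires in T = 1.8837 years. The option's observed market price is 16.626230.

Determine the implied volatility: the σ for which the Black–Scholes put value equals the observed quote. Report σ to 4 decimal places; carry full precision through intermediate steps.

At σ = 0.3998 the Black–Scholes value reproduces the quote:
σ√T = 0.3998·√1.8837 = 0.548717
d₁ = (ln(S/K) + (r+σ²/2)T) / (σ√T) = (ln(106.7/108.72) + (0.0695+0.3998²/2)·1.8837) / 0.548717 = (-0.018755 + 0.281462) / 0.548717 = 0.478767
d₂ = d₁ − σ√T = 0.478767 − 0.548717 = -0.069950
e^{−rT} = 0.877290
N(−d₁) = 0.316052,  N(−d₂) = 0.527883
V = K·e^{−rT}·N(−d₂) − S·N(−d₁) = 50.348990 − 33.722760 = 16.626230 (the quoted price), and the Black–Scholes price is strictly increasing in σ, so σ is unique

sigma = 0.3998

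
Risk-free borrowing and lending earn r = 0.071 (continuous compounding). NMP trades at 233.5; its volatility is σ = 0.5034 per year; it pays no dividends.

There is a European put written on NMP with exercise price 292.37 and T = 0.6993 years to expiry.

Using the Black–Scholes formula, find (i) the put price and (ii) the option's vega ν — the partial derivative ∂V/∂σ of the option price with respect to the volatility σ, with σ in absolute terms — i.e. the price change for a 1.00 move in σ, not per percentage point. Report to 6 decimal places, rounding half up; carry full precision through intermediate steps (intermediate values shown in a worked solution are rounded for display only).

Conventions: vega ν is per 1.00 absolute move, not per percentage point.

price = 68.583399
ν = 76.268073

σ√T = 0.5034·√0.6993 = 0.420964
d₁ = (ln(S/K) + (r+σ²/2)T) / (σ√T) = (ln(233.5/292.37) + (0.071+0.5034²/2)·0.6993) / 0.420964 = (-0.224838 + 0.138256) / 0.420964 = -0.205676
d₂ = d₁ − σ√T = -0.205676 − 0.420964 = -0.626640
e^{−rT} = 0.951562
N(−d₁) = 0.581478,  N(−d₂) = 0.734553
Put price V = K·e^{−rT}·N(−d₂) − S·N(−d₁) = 204.358554 − 135.775155 = 68.583399
φ(d₁) = (1/√(2π))·e^{−d₁²/2} = 0.390593
ν = S·φ(d₁)·√T = 76.268073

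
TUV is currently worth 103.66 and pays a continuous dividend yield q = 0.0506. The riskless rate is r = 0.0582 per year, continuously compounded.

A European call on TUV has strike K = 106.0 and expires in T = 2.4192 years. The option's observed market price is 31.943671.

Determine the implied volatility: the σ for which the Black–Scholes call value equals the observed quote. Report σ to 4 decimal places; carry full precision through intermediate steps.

At σ = 0.5827 the Black–Scholes value reproduces the quote:
σ√T = 0.5827·√2.4192 = 0.906319
d₁ = (ln(S/K) + (r−q+σ²/2)T) / (σ√T) = (ln(103.66/106.0) + (0.0582−0.0506+0.5827²/2)·2.4192) / 0.906319 = (-0.022323 + 0.429093) / 0.906319 = 0.448816
d₂ = d₁ − σ√T = 0.448816 − 0.906319 = -0.457503
e^{−rT} = 0.868665
e^{−qT} = 0.884784
N(d₁) = 0.673218,  N(d₂) = 0.323655
V = S·e^{−qT}·N(d₁) − K·e^{−rT}·N(d₂) = 61.745319 − 29.801648 = 31.943671 (matching the quote); vega is positive throughout, so no other σ reproduces this price

sigma = 0.5827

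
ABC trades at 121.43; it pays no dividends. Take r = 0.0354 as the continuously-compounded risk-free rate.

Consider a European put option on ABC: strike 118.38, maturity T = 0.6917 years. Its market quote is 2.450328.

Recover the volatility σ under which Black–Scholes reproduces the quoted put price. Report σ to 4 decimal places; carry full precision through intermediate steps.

sigma = 0.1233

At σ = 0.1233 the Black–Scholes value reproduces the quote:
σ√T = 0.1233·√0.6917 = 0.102547
d₁ = (ln(S/K) + (r+σ²/2)T) / (σ√T) = (ln(121.43/118.38) + (0.0354+0.1233²/2)·0.6917) / 0.102547 = (0.025438 + 0.029744) / 0.102547 = 0.538118
d₂ = d₁ − σ√T = 0.538118 − 0.102547 = 0.435571
e^{−rT} = 0.975811
N(−d₁) = 0.295248,  N(−d₂) = 0.331574
V = K·e^{−rT}·N(−d₂) − S·N(−d₁) = 38.302262 − 35.851933 = 2.450328 (equal to the quote); since ∂V/∂σ > 0 for all σ, the implied volatility is unique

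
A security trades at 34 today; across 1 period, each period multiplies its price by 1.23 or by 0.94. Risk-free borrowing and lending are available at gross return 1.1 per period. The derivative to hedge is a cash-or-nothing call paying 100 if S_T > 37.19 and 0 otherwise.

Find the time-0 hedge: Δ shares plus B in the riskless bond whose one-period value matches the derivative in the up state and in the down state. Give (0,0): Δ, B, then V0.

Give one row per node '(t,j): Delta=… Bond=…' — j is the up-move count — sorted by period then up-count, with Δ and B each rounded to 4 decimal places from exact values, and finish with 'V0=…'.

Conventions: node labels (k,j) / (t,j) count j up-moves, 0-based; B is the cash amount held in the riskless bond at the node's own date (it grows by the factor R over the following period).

Risk-neutral probability p* = (R−d)/(u−d) = (1.1−0.94)/(1.23−0.94) = 0.5517.
Payoffs at expiry: V(1,0)=0.0000, V(1,1)=100.0000
Node (0,0) S=34.0000: V=(p*·100.0000+(1−p*)·0.0000)/1.1=50.1567; Δ=(100.0000−0.0000)/(41.8200−31.9600)=10.1420; B=V−Δ·S=-294.6708
Verification: the root portfolio costs Δ(0,0)·S0 + B(0,0) = 50.1567, matching V0.

(0,0): Delta=10.1420 Bond=-294.6708
V0=50.1567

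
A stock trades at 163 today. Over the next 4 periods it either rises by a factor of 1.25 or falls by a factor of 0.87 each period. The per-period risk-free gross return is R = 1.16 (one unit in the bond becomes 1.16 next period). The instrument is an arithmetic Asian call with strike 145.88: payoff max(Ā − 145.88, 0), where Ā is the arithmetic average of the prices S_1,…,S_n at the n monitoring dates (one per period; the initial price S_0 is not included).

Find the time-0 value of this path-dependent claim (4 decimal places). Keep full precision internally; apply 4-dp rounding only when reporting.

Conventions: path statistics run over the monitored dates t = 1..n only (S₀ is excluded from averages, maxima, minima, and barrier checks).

Risk-neutral up-probability p* = (R−d)/(u−d) = (1.16−0.87)/(1.25−0.87) = 0.7632; the claim prices as the p*-weighted sum of path payoffs discounted by R^4.
Enumerate all 2^4 = 16 price paths (U = up ×1.25, D = down ×0.87); each path with k up-moves has probability p*^k·(1−p*)^(4−k).
DDDD: Ā=116.4757, payoff=0.0000, prob=0.003147
UDDD: Ā=167.3502, payoff=21.4702, prob=0.010139
DUDD: Ā=151.8652, payoff=5.9852, prob=0.010139
UUDD: Ā=218.1971, payoff=72.3171, prob=0.032670
DDUD: Ā=138.3933, payoff=0.0000, prob=0.010139
UDUD: Ā=198.8409, payoff=52.9609, prob=0.032670
DUUD: Ā=183.3559, payoff=37.4759, prob=0.032670
UUUD: Ā=263.4424, payoff=117.5624, prob=0.105269
DDDU: Ā=126.6727, payoff=0.0000, prob=0.010139
UDDU: Ā=182.0010, payoff=36.1210, prob=0.032670
DUDU: Ā=166.5160, payoff=20.6360, prob=0.032670
UUDU: Ā=239.2471, payoff=93.3671, prob=0.105269
DDUU: Ā=153.0440, payoff=7.1640, prob=0.032670
UDUU: Ā=219.8908, payoff=74.0108, prob=0.105269
DUUU: Ā=204.4058, payoff=58.5258, prob=0.105269
UUUU: Ā=293.6865, payoff=147.8065, prob=0.339201
Price = Σ prob·payoff / R^4 = 93.976437 / 1.810639 = 51.9023

price = 51.9023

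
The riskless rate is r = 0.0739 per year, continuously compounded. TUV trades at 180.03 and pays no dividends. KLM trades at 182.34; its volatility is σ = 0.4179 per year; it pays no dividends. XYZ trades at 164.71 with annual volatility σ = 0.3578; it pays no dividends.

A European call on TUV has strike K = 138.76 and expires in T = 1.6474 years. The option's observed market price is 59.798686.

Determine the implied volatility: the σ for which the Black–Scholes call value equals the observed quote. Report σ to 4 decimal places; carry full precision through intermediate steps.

sigma = 0.2478

At σ = 0.2478 the Black–Scholes value reproduces the quote:
σ√T = 0.2478·√1.6474 = 0.318054
d₁ = (ln(S/K) + (r+σ²/2)T) / (σ√T) = (ln(180.03/138.76) + (0.0739+0.2478²/2)·1.6474) / 0.318054 = (0.260378 + 0.172322) / 0.318054 = 1.360460
d₂ = d₁ − σ√T = 1.360460 − 0.318054 = 1.042406
e^{−rT} = 0.885376
N(d₁) = 0.913158,  N(d₂) = 0.851388
V = S·N(d₁) − K·e^{−rT}·N(d₂) = 164.395798 − 104.597112 = 59.798686 (matching the quote); vega is positive throughout, so no other σ reproduces this price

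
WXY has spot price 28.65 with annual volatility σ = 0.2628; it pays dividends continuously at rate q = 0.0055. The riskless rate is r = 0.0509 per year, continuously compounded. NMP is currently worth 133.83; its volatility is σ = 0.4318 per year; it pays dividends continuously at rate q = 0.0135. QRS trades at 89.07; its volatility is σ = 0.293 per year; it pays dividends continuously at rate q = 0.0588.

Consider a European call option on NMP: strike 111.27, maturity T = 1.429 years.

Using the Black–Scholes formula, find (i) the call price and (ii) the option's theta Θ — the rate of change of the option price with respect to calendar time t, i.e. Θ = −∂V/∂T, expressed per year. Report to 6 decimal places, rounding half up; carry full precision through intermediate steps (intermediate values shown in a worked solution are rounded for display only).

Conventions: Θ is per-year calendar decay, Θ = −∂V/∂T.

price = 40.236599
Θ = -9.005589

σ√T = 0.4318·√1.429 = 0.516177
d₁ = (ln(S/K) + (r−q+σ²/2)T) / (σ√T) = (ln(133.83/111.27) + (0.0509−0.0135+0.4318²/2)·1.429) / 0.516177 = (0.184611 + 0.186664) / 0.516177 = 0.719278
d₂ = d₁ − σ√T = 0.719278 − 0.516177 = 0.203101
e^{−rT} = 0.929846
e^{−qT} = 0.980893
N(d₁) = 0.764015,  N(d₂) = 0.580472
Call price V = S·e^{−qT}·N(d₁) − K·e^{−rT}·N(d₂) = 100.294521 − 60.057923 = 40.236599
φ(d₁) = (1/√(2π))·e^{−d₁²/2} = 0.308011
Θ = −S·e^{−qT}·φ(d₁)·σ/(2√T) + q·S·e^{−qT}·N(d₁) − r·K·e^{−rT}·N(d₂) = −7.302617 + 1.353976 − 3.056948 = -9.005589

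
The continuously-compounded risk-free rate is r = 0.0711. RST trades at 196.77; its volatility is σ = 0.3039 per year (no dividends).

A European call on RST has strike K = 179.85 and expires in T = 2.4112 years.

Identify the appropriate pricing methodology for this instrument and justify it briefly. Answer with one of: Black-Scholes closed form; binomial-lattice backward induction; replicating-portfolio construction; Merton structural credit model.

framework: Black-Scholes closed form

Key observation: the instrument is a plain European call (strike 179.85) on a lognormal asset; the exact continuous-time formula applies directly.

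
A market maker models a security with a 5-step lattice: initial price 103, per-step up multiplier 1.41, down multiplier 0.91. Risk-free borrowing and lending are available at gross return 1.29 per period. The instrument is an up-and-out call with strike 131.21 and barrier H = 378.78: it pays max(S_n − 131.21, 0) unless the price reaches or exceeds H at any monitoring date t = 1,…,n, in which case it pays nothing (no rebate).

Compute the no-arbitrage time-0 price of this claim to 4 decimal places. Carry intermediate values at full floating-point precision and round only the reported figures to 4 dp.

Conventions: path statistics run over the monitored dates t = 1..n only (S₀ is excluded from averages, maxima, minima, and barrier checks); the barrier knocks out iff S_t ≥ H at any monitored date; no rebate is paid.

Under the martingale measure an up-move has probability p* = 0.7600; value the claim as the probability-weighted average of per-path payoffs, discounted 5 periods at R = 1.29.
Enumerate all 2^5 = 32 price paths (U = up ×1.41, D = down ×0.91); each path with k up-moves has probability p*^k·(1−p*)^(5−k).
DDDDD: M=93.7300, payoff=0.0000, prob=0.000796
UDDDD: M=145.2300, payoff=0.0000, prob=0.002521
DUDDD: M=132.1593, payoff=0.0000, prob=0.002521
UUDDD: M=204.7743, payoff=23.1020, prob=0.007985
DDUDD: M=120.2650, payoff=0.0000, prob=0.002521
UDUDD: M=186.3446, payoff=23.1020, prob=0.007985
DUUDD: M=186.3446, payoff=23.1020, prob=0.007985
UUUDD: M=288.7318, payoff=107.8888, prob=0.025285
DDDUD: M=109.4411, payoff=0.0000, prob=0.002521
UDDUD: M=169.5736, payoff=23.1020, prob=0.007985
DUDUD: M=169.5736, payoff=23.1020, prob=0.007985
UUDUD: M=262.7459, payoff=107.8888, prob=0.025285
DDUUD: M=169.5736, payoff=23.1020, prob=0.007985
UDUUD: M=262.7459, payoff=107.8888, prob=0.025285
DUUUD: M=262.7459, payoff=107.8888, prob=0.025285
UUUUD: M=407.1118, payoff=0.0000, prob=0.080069
DDDDU: M=99.5914, payoff=0.0000, prob=0.002521
UDDDU: M=154.3120, payoff=23.1020, prob=0.007985
DUDDU: M=154.3120, payoff=23.1020, prob=0.007985
UUDDU: M=239.0988, payoff=107.8888, prob=0.025285
DDUDU: M=154.3120, payoff=23.1020, prob=0.007985
UDUDU: M=239.0988, payoff=107.8888, prob=0.025285
DUUDU: M=239.0988, payoff=107.8888, prob=0.025285
UUUDU: M=370.4717, payoff=239.2617, prob=0.080069
DDDUU: M=154.3120, payoff=23.1020, prob=0.007985
UDDUU: M=239.0988, payoff=107.8888, prob=0.025285
DUDUU: M=239.0988, payoff=107.8888, prob=0.025285
UUDUU: M=370.4717, payoff=239.2617, prob=0.080069
DDUUU: M=239.0988, payoff=107.8888, prob=0.025285
UDUUU: M=370.4717, payoff=239.2617, prob=0.080069
DUUUU: M=370.4717, payoff=239.2617, prob=0.080069
UUUUU: M=574.0276, payoff=0.0000, prob=0.253553
Price = Σ prob·payoff / R^5 = 105.754329 / 3.572305 = 29.6039

price = 29.6039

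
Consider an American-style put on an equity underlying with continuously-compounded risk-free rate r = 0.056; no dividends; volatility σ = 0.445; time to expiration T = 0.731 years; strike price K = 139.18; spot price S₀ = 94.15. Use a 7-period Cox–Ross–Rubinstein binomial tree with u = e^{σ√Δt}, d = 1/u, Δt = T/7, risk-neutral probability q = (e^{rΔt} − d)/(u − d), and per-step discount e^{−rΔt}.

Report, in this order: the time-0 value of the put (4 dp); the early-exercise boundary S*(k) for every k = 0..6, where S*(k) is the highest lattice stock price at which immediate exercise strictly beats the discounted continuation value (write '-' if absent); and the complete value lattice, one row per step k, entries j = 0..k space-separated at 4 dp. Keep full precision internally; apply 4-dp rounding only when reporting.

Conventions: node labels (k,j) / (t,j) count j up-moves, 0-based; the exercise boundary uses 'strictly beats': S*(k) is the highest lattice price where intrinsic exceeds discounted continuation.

price = 45.9026
boundary = - 81.5393 70.6178 81.5393 94.1500 81.5393 94.1500
tree:
45.9026
57.6407 33.9659
68.5622 45.1925 22.4291
78.0209 57.6407 32.4915 11.9917
86.2127 68.5622 45.0300 19.5405 4.1029
93.3072 78.0209 57.6407 30.6020 8.0048 0.0000
99.4515 86.2127 68.5622 45.0300 15.6172 0.0000 0.0000
104.7729 93.3072 78.0209 57.6407 30.4690 0.0000 0.0000 0.0000

Δt=0.10443, u=1.15466, d=0.86606, q=0.48443, disc=e^(-rΔt)=0.99417
k=7 terminal: V=max(K-S,0) → 104.7729 93.3072 78.0209 57.6407 30.4690 0.0000 0.0000 0.0000
k=6: j=0 S=39.7285 intr=99.4515 cont=98.6400 V=99.4515[EX]; j=1 S=52.9673 intr=86.2127 cont=85.4011 V=86.2127[EX]; j=2 S=70.6178 intr=68.5622 cont=67.7507 V=68.5622[EX]; j=3 S=94.1500 intr=45.0300 cont=44.2185 V=45.0300[EX]; j=4 S=125.5239 intr=13.6561 cont=15.6172 V=15.6172[hold]; j=5 S=167.3527 intr=0.0000 cont=0.0000 V=0.0000[hold]; j=6 S=223.1202 intr=0.0000 cont=0.0000 V=0.0000[hold]  S*(6)=94.1500
k=5: j=0 S=45.8728 intr=93.3072 cont=92.4957 V=93.3072[EX]; j=1 S=61.1591 intr=78.0209 cont=77.2094 V=78.0209[EX]; j=2 S=81.5393 intr=57.6407 cont=56.8291 V=57.6407[EX]; j=3 S=108.7110 intr=30.4690 cont=30.6020 V=30.6020[hold]; j=4 S=144.9371 intr=0.0000 cont=8.0048 V=8.0048[hold]; j=5 S=193.2350 intr=0.0000 cont=0.0000 V=0.0000[hold]  S*(5)=81.5393
k=4: j=0 S=52.9673 intr=86.2127 cont=85.4011 V=86.2127[EX]; j=1 S=70.6178 intr=68.5622 cont=67.7507 V=68.5622[EX]; j=2 S=94.1500 intr=45.0300 cont=44.2825 V=45.0300[EX]; j=3 S=125.5239 intr=13.6561 cont=19.5405 V=19.5405[hold]; j=4 S=167.3527 intr=0.0000 cont=4.1029 V=4.1029[hold]  S*(4)=94.1500
k=3: j=0 S=61.1591 intr=78.0209 cont=77.2094 V=78.0209[EX]; j=1 S=81.5393 intr=57.6407 cont=56.8291 V=57.6407[EX]; j=2 S=108.7110 intr=30.4690 cont=32.4915 V=32.4915[hold]; j=3 S=144.9371 intr=0.0000 cont=11.9917 V=11.9917[hold]  S*(3)=81.5393
k=2: j=0 S=70.6178 intr=68.5622 cont=67.7507 V=68.5622[EX]; j=1 S=94.1500 intr=45.0300 cont=45.1925 V=45.1925[hold]; j=2 S=125.5239 intr=13.6561 cont=22.4291 V=22.4291[hold]  S*(2)=70.6178
k=1: j=0 S=81.5393 intr=57.6407 cont=56.9074 V=57.6407[EX]; j=1 S=108.7110 intr=30.4690 cont=33.9659 V=33.9659[hold]  S*(1)=81.5393
k=0: j=0 S=94.1500 intr=45.0300 cont=45.9026 V=45.9026[hold]  S*(0)=-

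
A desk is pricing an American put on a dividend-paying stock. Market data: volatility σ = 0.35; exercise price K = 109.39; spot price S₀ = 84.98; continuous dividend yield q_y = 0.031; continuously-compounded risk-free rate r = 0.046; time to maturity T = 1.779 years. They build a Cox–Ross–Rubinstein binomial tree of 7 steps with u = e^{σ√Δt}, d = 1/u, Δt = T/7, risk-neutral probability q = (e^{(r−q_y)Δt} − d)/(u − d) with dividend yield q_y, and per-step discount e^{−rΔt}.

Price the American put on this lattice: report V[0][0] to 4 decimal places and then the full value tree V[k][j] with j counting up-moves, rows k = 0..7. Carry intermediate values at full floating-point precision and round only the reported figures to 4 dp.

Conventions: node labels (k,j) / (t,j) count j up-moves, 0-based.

Δt=0.25414  u=1.19297  d=0.83825  q=0.46677  discount=0.98838
step 7 (expiry): payoffs max(K−S,0) = 84.6775 74.2199 59.3369 38.1559 8.0116 0.0000 0.0000 0.0000
k=6: (k=6,j=0): S=29.4812, K−S=79.9088, hold=78.8688 ⇒ V=79.9088 exercise | (k=6,j=1): S=41.9568, K−S=67.4332, hold=66.4911 ⇒ V=67.4332 exercise | (k=6,j=2): S=59.7117, K−S=49.6783, hold=48.8755 ⇒ V=49.6783 exercise | (k=6,j=3): S=84.9800, K−S=24.4100, hold=23.8055 ⇒ V=24.4100 exercise | (k=6,j=4): S=120.9411, K−S=0.0000, hold=4.2224 ⇒ V=4.2224 continue | (k=6,j=5): S=172.1200, K−S=0.0000, hold=0.0000 ⇒ V=0.0000 continue | (k=6,j=6): S=244.9564, K−S=0.0000, hold=0.0000 ⇒ V=0.0000 continue
k=5: (k=5,j=0): S=35.1701, K−S=74.2199, hold=73.2245 ⇒ V=74.2199 exercise | (k=5,j=1): S=50.0531, K−S=59.3369, hold=58.4583 ⇒ V=59.3369 exercise | (k=5,j=2): S=71.2341, K−S=38.1559, hold=37.4435 ⇒ V=38.1559 exercise | (k=5,j=3): S=101.3784, K−S=8.0116, hold=14.8128 ⇒ V=14.8128 continue | (k=5,j=4): S=144.2789, K−S=0.0000, hold=2.2253 ⇒ V=2.2253 continue | (k=5,j=5): S=205.3336, K−S=0.0000, hold=0.0000 ⇒ V=0.0000 continue
k=4: (k=4,j=0): S=41.9568, K−S=67.4332, hold=66.4911 ⇒ V=67.4332 exercise | (k=4,j=1): S=59.7117, K−S=49.6783, hold=48.8755 ⇒ V=49.6783 exercise | (k=4,j=2): S=84.9800, K−S=24.4100, hold=26.9432 ⇒ V=26.9432 continue | (k=4,j=3): S=120.9411, K−S=0.0000, hold=8.8335 ⇒ V=8.8335 continue | (k=4,j=4): S=172.1200, K−S=0.0000, hold=1.1728 ⇒ V=1.1728 continue
k=3: (k=3,j=0): S=50.0531, K−S=59.3369, hold=58.4583 ⇒ V=59.3369 exercise | (k=3,j=1): S=71.2341, K−S=38.1559, hold=38.6122 ⇒ V=38.6122 continue | (k=3,j=2): S=101.3784, K−S=8.0116, hold=18.2752 ⇒ V=18.2752 continue | (k=3,j=3): S=144.2789, K−S=0.0000, hold=5.1966 ⇒ V=5.1966 continue
k=2: (k=2,j=0): S=59.7117, K−S=49.6783, hold=49.0860 ⇒ V=49.6783 exercise | (k=2,j=1): S=84.9800, K−S=24.4100, hold=28.7810 ⇒ V=28.7810 continue | (k=2,j=2): S=120.9411, K−S=0.0000, hold=12.0291 ⇒ V=12.0291 continue
k=1: (k=1,j=0): S=71.2341, K−S=38.1559, hold=39.4601 ⇒ V=39.4601 continue | (k=1,j=1): S=101.3784, K−S=8.0116, hold=20.7181 ⇒ V=20.7181 continue
k=0: (k=0,j=0): S=84.9800, K−S=24.4100, hold=30.3549 ⇒ V=30.3549 continue

price = 30.3549
tree:
30.3549
39.4601 20.7181
49.6783 28.7810 12.0291
59.3369 38.6122 18.2752 5.1966
67.4332 49.6783 26.9432 8.8335 1.1728
74.2199 59.3369 38.1559 14.8128 2.2253 0.0000
79.9088 67.4332 49.6783 24.4100 4.2224 0.0000 0.0000
84.6775 74.2199 59.3369 38.1559 8.0116 0.0000 0.0000 0.0000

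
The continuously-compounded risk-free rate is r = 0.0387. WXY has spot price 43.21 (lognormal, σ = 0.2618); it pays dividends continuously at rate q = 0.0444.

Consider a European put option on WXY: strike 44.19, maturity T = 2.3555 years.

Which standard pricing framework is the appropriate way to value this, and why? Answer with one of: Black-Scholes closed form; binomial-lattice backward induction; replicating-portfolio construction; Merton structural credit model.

Key observation: the instrument is a plain European put (strike 44.19) on a lognormal asset; the exact continuous-time formula applies directly.

framework: Black-Scholes closed form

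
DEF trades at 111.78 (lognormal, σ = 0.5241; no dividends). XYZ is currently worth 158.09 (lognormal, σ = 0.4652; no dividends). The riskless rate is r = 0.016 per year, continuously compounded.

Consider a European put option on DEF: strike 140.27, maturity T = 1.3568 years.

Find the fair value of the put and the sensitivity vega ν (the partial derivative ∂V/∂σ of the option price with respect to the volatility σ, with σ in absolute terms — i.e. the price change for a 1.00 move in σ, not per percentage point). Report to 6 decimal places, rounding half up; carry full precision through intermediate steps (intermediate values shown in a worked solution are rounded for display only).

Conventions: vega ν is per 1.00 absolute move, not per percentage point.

price = 44.215468
ν = 51.918496

σ√T = 0.5241·√1.3568 = 0.610481
d₁ = (ln(S/K) + (r+σ²/2)T) / (σ√T) = (ln(111.78/140.27) + (0.016+0.5241²/2)·1.3568) / 0.610481 = (-0.227036 + 0.208052) / 0.610481 = -0.031097
d₂ = d₁ − σ√T = -0.031097 − 0.610481 = -0.641578
e^{−rT} = 0.978525
N(−d₁) = 0.512404,  N(−d₂) = 0.739426
Put price V = K·e^{−rT}·N(−d₂) − S·N(−d₁) = 101.491984 − 57.276516 = 44.215468
φ(d₁) = (1/√(2π))·e^{−d₁²/2} = 0.398749
ν = S·φ(d₁)·√T = 51.918496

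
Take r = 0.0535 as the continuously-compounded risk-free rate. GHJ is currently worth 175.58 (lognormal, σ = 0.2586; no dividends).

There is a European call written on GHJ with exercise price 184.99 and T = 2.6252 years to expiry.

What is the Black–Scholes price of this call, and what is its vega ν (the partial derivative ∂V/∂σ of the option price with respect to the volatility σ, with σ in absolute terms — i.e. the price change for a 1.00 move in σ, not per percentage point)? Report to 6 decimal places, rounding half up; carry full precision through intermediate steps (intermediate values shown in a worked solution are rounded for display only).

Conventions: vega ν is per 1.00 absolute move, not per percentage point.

σ√T = 0.2586·√2.6252 = 0.418996
d₁ = (ln(S/K) + (r+σ²/2)T) / (σ√T) = (ln(175.58/184.99) + (0.0535+0.2586²/2)·2.6252) / 0.418996 = (-0.052207 + 0.228227) / 0.418996 = 0.420100
d₂ = d₁ − σ√T = 0.420100 − 0.418996 = 0.001104
e^{−rT} = 0.868969
N(d₁) = 0.662794,  N(d₂) = 0.500440
Call price V = S·N(d₁) − K·e^{−rT}·N(d₂) = 116.373307 − 80.446039 = 35.927268
φ(d₁) = (1/√(2π))·e^{−d₁²/2} = 0.365247
ν = S·φ(d₁)·√T = 103.906657

price = 35.927268
ν = 103.906657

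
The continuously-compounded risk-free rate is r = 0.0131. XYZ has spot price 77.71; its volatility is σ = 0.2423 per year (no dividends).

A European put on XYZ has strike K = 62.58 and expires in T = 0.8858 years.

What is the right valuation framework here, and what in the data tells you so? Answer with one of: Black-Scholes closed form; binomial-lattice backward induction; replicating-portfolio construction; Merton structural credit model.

framework: Black-Scholes closed form

Key observation: with XYZ following a GBM at constant σ and r, the European put struck at 62.58 prices in closed form — nothing here needs a stepwise model or a balance sheet.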